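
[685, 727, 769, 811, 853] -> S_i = 685 + 42*i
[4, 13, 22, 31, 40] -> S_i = 4 + 9*i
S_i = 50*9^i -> [50, 450, 4050, 36450, 328050]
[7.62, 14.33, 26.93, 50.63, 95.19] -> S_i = 7.62*1.88^i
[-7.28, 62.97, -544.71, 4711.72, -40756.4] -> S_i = -7.28*(-8.65)^i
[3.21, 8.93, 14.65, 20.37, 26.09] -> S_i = 3.21 + 5.72*i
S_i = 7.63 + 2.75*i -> [7.63, 10.38, 13.13, 15.88, 18.63]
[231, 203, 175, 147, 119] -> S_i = 231 + -28*i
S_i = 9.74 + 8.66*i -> [9.74, 18.4, 27.06, 35.72, 44.38]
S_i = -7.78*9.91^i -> [-7.78, -77.1, -764.06, -7571.82, -75036.78]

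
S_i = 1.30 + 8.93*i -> [1.3, 10.23, 19.16, 28.09, 37.02]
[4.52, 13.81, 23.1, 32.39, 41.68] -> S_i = 4.52 + 9.29*i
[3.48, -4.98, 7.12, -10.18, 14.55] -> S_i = 3.48*(-1.43)^i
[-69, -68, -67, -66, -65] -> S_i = -69 + 1*i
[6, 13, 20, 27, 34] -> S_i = 6 + 7*i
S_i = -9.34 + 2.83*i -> [-9.34, -6.51, -3.68, -0.85, 1.98]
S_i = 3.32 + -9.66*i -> [3.32, -6.34, -16.0, -25.66, -35.32]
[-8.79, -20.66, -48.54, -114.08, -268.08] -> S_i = -8.79*2.35^i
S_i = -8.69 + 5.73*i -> [-8.69, -2.96, 2.77, 8.5, 14.23]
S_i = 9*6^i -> [9, 54, 324, 1944, 11664]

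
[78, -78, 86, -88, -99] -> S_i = Random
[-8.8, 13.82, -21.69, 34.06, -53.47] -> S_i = -8.80*(-1.57)^i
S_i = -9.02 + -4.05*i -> [-9.02, -13.07, -17.12, -21.17, -25.22]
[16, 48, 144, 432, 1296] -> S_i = 16*3^i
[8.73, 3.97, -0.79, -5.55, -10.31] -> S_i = 8.73 + -4.76*i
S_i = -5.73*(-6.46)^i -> [-5.73, 37.02, -239.12, 1544.73, -9978.95]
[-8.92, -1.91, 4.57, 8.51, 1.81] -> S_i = Random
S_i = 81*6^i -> [81, 486, 2916, 17496, 104976]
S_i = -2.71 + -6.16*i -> [-2.71, -8.87, -15.03, -21.19, -27.35]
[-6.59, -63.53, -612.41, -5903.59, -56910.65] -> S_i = -6.59*9.64^i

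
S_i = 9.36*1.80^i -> [9.36, 16.85, 30.33, 54.59, 98.26]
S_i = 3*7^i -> [3, 21, 147, 1029, 7203]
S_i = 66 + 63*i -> [66, 129, 192, 255, 318]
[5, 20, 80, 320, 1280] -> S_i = 5*4^i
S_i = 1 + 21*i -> [1, 22, 43, 64, 85]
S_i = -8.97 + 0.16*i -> [-8.97, -8.81, -8.65, -8.49, -8.33]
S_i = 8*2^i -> [8, 16, 32, 64, 128]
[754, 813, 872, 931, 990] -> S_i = 754 + 59*i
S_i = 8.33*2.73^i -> [8.33, 22.74, 62.08, 169.49, 462.7]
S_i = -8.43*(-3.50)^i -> [-8.43, 29.5, -103.27, 361.44, -1265.03]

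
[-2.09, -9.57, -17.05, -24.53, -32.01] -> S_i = -2.09 + -7.48*i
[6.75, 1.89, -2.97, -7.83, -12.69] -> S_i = 6.75 + -4.86*i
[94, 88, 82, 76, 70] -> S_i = 94 + -6*i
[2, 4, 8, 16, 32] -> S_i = 2*2^i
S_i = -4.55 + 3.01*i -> [-4.55, -1.54, 1.47, 4.48, 7.49]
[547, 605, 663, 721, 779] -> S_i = 547 + 58*i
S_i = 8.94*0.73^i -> [8.94, 6.53, 4.76, 3.48, 2.54]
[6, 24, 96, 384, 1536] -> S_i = 6*4^i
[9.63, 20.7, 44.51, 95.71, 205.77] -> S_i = 9.63*2.15^i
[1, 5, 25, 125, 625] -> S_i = 1*5^i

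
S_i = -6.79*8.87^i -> [-6.79, -60.23, -534.22, -4738.5, -42030.47]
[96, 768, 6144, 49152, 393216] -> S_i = 96*8^i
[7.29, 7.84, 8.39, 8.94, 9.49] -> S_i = 7.29 + 0.55*i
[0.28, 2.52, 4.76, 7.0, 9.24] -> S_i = 0.28 + 2.24*i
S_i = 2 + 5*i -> [2, 7, 12, 17, 22]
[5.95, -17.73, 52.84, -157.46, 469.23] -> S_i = 5.95*(-2.98)^i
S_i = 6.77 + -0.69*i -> [6.77, 6.08, 5.39, 4.7, 4.01]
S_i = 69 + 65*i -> [69, 134, 199, 264, 329]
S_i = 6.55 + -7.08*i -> [6.55, -0.53, -7.61, -14.69, -21.77]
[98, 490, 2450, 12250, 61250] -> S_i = 98*5^i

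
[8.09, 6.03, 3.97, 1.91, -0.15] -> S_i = 8.09 + -2.06*i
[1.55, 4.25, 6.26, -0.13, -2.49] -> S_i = Random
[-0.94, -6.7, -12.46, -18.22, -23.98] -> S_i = -0.94 + -5.76*i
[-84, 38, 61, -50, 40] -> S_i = Random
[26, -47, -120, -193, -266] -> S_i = 26 + -73*i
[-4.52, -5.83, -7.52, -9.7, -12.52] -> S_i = -4.52*1.29^i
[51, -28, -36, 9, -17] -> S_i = Random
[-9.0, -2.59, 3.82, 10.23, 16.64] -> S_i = -9.00 + 6.41*i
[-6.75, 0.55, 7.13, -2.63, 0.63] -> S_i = Random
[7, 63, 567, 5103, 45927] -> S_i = 7*9^i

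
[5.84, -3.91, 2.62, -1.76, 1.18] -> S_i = 5.84*(-0.67)^i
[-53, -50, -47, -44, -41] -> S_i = -53 + 3*i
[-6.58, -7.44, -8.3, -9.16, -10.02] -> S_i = -6.58 + -0.86*i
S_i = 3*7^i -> [3, 21, 147, 1029, 7203]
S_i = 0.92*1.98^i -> [0.92, 1.82, 3.61, 7.14, 14.14]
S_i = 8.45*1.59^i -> [8.45, 13.44, 21.36, 33.97, 54.01]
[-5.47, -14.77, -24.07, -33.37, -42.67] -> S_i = -5.47 + -9.30*i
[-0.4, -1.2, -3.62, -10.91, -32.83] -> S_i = -0.40*3.01^i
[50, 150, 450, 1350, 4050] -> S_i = 50*3^i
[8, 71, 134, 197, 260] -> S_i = 8 + 63*i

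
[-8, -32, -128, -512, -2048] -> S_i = -8*4^i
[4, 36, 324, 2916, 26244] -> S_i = 4*9^i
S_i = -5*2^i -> [-5, -10, -20, -40, -80]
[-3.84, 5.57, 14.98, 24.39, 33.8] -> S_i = -3.84 + 9.41*i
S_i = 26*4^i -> [26, 104, 416, 1664, 6656]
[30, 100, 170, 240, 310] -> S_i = 30 + 70*i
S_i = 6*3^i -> [6, 18, 54, 162, 486]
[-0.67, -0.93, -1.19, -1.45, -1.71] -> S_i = -0.67 + -0.26*i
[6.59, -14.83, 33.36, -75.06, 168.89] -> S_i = 6.59*(-2.25)^i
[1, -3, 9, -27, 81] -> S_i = 1*-3^i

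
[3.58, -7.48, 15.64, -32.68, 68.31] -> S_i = 3.58*(-2.09)^i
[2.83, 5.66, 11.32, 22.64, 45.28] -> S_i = 2.83*2.00^i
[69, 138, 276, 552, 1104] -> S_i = 69*2^i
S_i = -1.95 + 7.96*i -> [-1.95, 6.01, 13.97, 21.93, 29.89]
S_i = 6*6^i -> [6, 36, 216, 1296, 7776]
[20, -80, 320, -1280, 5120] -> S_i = 20*-4^i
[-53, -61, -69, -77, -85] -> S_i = -53 + -8*i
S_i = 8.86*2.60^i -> [8.86, 23.04, 59.89, 155.72, 404.88]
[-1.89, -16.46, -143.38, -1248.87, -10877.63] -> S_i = -1.89*8.71^i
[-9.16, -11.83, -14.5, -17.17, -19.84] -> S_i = -9.16 + -2.67*i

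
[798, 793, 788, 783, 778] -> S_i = 798 + -5*i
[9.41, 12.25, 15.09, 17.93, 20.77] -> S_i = 9.41 + 2.84*i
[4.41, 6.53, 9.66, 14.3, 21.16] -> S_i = 4.41*1.48^i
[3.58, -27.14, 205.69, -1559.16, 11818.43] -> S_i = 3.58*(-7.58)^i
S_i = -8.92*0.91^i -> [-8.92, -8.12, -7.39, -6.72, -6.12]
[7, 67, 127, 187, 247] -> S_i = 7 + 60*i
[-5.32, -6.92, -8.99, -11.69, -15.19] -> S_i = -5.32*1.30^i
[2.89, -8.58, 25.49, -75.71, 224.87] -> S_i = 2.89*(-2.97)^i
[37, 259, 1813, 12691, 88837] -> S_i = 37*7^i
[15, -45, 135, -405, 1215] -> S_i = 15*-3^i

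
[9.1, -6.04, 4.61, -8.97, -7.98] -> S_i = Random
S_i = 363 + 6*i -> [363, 369, 375, 381, 387]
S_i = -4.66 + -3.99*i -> [-4.66, -8.65, -12.64, -16.63, -20.62]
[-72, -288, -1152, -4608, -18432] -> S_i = -72*4^i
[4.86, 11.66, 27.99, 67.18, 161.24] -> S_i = 4.86*2.40^i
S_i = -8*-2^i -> [-8, 16, -32, 64, -128]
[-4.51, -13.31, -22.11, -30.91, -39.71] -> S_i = -4.51 + -8.80*i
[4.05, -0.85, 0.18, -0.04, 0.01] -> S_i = 4.05*(-0.21)^i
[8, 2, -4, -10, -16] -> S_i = 8 + -6*i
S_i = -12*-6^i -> [-12, 72, -432, 2592, -15552]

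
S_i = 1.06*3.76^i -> [1.06, 3.99, 14.99, 56.35, 211.86]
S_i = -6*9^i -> [-6, -54, -486, -4374, -39366]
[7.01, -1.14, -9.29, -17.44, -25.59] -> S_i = 7.01 + -8.15*i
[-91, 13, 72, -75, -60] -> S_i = Random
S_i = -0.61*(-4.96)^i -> [-0.61, 3.03, -15.01, 74.43, -369.2]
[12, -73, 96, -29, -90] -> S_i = Random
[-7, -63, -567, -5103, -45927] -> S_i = -7*9^i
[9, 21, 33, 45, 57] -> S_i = 9 + 12*i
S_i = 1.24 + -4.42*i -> [1.24, -3.18, -7.6, -12.02, -16.44]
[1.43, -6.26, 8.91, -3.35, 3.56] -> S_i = Random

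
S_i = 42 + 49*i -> [42, 91, 140, 189, 238]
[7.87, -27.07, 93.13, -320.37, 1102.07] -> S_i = 7.87*(-3.44)^i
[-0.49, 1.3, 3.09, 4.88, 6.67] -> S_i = -0.49 + 1.79*i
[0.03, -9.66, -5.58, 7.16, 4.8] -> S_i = Random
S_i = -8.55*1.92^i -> [-8.55, -16.42, -31.52, -60.52, -116.19]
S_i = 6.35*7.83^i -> [6.35, 49.72, 389.31, 3048.31, 23868.26]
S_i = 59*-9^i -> [59, -531, 4779, -43011, 387099]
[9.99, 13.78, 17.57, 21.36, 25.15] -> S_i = 9.99 + 3.79*i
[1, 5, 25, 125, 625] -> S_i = 1*5^i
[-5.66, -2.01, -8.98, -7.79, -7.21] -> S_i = Random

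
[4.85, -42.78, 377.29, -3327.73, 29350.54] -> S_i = 4.85*(-8.82)^i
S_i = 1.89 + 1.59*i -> [1.89, 3.48, 5.07, 6.66, 8.25]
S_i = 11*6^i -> [11, 66, 396, 2376, 14256]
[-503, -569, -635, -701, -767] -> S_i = -503 + -66*i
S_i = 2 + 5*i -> [2, 7, 12, 17, 22]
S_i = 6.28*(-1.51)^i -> [6.28, -9.48, 14.32, -21.62, 32.65]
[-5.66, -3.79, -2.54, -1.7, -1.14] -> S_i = -5.66*0.67^i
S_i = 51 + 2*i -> [51, 53, 55, 57, 59]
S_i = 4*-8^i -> [4, -32, 256, -2048, 16384]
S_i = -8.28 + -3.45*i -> [-8.28, -11.73, -15.18, -18.63, -22.08]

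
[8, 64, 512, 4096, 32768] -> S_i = 8*8^i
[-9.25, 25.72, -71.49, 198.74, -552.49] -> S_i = -9.25*(-2.78)^i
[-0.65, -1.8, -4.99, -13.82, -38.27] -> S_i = -0.65*2.77^i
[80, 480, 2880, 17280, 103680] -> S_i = 80*6^i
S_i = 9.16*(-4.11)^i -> [9.16, -37.65, 154.73, -635.95, 2613.74]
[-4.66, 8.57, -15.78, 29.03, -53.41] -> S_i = -4.66*(-1.84)^i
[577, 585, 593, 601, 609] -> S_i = 577 + 8*i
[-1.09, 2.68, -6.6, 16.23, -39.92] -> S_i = -1.09*(-2.46)^i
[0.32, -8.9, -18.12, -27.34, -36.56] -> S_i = 0.32 + -9.22*i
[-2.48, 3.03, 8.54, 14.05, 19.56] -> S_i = -2.48 + 5.51*i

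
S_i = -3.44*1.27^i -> [-3.44, -4.37, -5.55, -7.05, -8.95]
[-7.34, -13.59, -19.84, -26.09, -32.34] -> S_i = -7.34 + -6.25*i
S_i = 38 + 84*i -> [38, 122, 206, 290, 374]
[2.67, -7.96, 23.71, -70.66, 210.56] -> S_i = 2.67*(-2.98)^i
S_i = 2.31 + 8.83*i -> [2.31, 11.14, 19.97, 28.8, 37.63]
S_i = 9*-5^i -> [9, -45, 225, -1125, 5625]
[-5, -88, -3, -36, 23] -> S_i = Random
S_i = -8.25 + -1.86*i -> [-8.25, -10.11, -11.97, -13.83, -15.69]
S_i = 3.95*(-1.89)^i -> [3.95, -7.47, 14.11, -26.67, 50.4]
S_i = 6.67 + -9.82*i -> [6.67, -3.15, -12.97, -22.79, -32.61]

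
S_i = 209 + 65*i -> [209, 274, 339, 404, 469]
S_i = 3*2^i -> [3, 6, 12, 24, 48]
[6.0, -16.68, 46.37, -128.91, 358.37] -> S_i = 6.00*(-2.78)^i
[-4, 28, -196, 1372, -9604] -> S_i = -4*-7^i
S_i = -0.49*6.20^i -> [-0.49, -3.04, -18.84, -116.78, -724.04]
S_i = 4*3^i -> [4, 12, 36, 108, 324]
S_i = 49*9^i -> [49, 441, 3969, 35721, 321489]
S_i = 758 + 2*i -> [758, 760, 762, 764, 766]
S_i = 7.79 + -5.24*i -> [7.79, 2.55, -2.69, -7.93, -13.17]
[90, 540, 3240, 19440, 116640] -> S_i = 90*6^i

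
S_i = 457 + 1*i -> [457, 458, 459, 460, 461]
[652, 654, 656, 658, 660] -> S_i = 652 + 2*i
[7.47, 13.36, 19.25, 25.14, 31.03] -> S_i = 7.47 + 5.89*i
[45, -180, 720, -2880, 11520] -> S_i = 45*-4^i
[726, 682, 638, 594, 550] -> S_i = 726 + -44*i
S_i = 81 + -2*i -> [81, 79, 77, 75, 73]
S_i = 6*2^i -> [6, 12, 24, 48, 96]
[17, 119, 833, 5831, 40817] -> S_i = 17*7^i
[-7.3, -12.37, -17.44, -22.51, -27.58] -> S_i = -7.30 + -5.07*i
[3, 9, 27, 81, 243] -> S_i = 3*3^i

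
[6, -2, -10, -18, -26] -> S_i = 6 + -8*i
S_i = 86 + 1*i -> [86, 87, 88, 89, 90]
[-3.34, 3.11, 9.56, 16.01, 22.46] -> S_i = -3.34 + 6.45*i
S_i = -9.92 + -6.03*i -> [-9.92, -15.95, -21.98, -28.01, -34.04]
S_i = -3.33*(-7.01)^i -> [-3.33, 23.34, -163.64, 1147.09, -8041.12]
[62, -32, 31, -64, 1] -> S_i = Random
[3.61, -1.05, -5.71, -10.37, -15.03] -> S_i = 3.61 + -4.66*i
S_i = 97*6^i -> [97, 582, 3492, 20952, 125712]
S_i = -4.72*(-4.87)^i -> [-4.72, 22.99, -111.94, 545.17, -2654.96]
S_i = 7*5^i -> [7, 35, 175, 875, 4375]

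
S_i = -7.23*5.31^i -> [-7.23, -38.39, -203.86, -1082.48, -5747.99]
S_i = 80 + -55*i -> [80, 25, -30, -85, -140]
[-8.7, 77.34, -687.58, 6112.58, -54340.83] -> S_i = -8.70*(-8.89)^i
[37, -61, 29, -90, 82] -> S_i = Random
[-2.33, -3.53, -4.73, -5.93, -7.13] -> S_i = -2.33 + -1.20*i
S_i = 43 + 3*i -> [43, 46, 49, 52, 55]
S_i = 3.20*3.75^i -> [3.2, 12.0, 45.0, 168.75, 632.81]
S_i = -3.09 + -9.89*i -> [-3.09, -12.98, -22.87, -32.76, -42.65]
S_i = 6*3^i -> [6, 18, 54, 162, 486]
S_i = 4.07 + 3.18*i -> [4.07, 7.25, 10.43, 13.61, 16.79]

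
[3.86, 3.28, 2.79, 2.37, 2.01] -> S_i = 3.86*0.85^i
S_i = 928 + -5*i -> [928, 923, 918, 913, 908]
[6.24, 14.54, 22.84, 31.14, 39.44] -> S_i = 6.24 + 8.30*i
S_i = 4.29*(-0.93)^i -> [4.29, -3.99, 3.71, -3.45, 3.21]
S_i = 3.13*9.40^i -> [3.13, 29.42, 276.57, 2599.73, 24437.44]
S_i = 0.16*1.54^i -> [0.16, 0.25, 0.38, 0.58, 0.9]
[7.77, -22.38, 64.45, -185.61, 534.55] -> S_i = 7.77*(-2.88)^i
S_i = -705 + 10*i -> [-705, -695, -685, -675, -665]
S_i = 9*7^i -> [9, 63, 441, 3087, 21609]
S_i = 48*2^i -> [48, 96, 192, 384, 768]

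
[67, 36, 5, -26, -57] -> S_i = 67 + -31*i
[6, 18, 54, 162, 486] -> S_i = 6*3^i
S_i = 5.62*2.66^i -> [5.62, 14.95, 39.76, 105.77, 281.36]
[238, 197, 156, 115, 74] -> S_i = 238 + -41*i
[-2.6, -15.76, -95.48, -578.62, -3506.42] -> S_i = -2.60*6.06^i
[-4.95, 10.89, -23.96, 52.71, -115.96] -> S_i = -4.95*(-2.20)^i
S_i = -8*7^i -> [-8, -56, -392, -2744, -19208]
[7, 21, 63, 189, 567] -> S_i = 7*3^i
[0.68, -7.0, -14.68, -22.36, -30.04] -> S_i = 0.68 + -7.68*i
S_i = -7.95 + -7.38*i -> [-7.95, -15.33, -22.71, -30.09, -37.47]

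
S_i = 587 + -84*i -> [587, 503, 419, 335, 251]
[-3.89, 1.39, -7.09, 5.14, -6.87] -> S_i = Random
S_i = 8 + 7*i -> [8, 15, 22, 29, 36]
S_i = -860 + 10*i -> [-860, -850, -840, -830, -820]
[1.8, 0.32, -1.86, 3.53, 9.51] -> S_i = Random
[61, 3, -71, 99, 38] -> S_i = Random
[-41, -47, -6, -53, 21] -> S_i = Random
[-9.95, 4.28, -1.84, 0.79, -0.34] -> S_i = -9.95*(-0.43)^i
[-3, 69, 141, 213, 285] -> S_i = -3 + 72*i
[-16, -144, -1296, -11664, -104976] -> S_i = -16*9^i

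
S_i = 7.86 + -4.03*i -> [7.86, 3.83, -0.2, -4.23, -8.26]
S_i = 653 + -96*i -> [653, 557, 461, 365, 269]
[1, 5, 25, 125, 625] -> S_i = 1*5^i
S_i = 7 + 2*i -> [7, 9, 11, 13, 15]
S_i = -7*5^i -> [-7, -35, -175, -875, -4375]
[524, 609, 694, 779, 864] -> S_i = 524 + 85*i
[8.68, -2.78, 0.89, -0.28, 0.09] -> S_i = 8.68*(-0.32)^i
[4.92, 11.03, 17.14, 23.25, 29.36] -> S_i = 4.92 + 6.11*i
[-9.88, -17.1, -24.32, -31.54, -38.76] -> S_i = -9.88 + -7.22*i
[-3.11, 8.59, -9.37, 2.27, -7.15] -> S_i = Random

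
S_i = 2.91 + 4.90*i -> [2.91, 7.81, 12.71, 17.61, 22.51]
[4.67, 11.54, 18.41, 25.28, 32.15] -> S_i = 4.67 + 6.87*i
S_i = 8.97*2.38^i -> [8.97, 21.35, 50.81, 120.93, 287.81]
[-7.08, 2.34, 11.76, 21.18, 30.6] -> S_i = -7.08 + 9.42*i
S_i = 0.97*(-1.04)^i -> [0.97, -1.01, 1.05, -1.09, 1.13]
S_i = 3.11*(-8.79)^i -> [3.11, -27.34, 240.29, -2112.16, 18565.89]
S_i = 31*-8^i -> [31, -248, 1984, -15872, 126976]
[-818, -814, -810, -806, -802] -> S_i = -818 + 4*i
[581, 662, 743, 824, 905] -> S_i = 581 + 81*i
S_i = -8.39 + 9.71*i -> [-8.39, 1.32, 11.03, 20.74, 30.45]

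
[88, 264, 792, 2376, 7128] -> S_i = 88*3^i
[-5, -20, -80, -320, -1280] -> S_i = -5*4^i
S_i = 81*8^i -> [81, 648, 5184, 41472, 331776]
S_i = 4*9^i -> [4, 36, 324, 2916, 26244]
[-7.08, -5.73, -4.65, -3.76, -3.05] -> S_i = -7.08*0.81^i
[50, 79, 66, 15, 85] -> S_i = Random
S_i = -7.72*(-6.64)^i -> [-7.72, 51.26, -340.37, 2260.07, -15006.85]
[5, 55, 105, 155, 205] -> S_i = 5 + 50*i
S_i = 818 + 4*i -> [818, 822, 826, 830, 834]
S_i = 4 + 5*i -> [4, 9, 14, 19, 24]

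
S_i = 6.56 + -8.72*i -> [6.56, -2.16, -10.88, -19.6, -28.32]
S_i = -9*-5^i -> [-9, 45, -225, 1125, -5625]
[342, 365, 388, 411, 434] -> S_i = 342 + 23*i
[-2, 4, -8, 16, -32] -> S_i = -2*-2^i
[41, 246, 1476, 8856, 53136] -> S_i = 41*6^i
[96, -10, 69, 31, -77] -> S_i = Random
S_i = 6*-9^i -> [6, -54, 486, -4374, 39366]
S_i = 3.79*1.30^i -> [3.79, 4.93, 6.41, 8.33, 10.82]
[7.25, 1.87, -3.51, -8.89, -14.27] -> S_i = 7.25 + -5.38*i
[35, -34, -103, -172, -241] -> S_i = 35 + -69*i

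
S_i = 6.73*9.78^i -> [6.73, 65.82, 643.71, 6295.52, 61570.19]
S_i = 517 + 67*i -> [517, 584, 651, 718, 785]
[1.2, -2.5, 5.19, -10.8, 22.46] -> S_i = 1.20*(-2.08)^i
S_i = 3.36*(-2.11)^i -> [3.36, -7.09, 14.96, -31.56, 66.6]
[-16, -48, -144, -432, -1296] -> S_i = -16*3^i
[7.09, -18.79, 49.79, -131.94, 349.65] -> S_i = 7.09*(-2.65)^i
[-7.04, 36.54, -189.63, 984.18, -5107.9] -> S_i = -7.04*(-5.19)^i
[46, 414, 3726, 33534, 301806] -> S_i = 46*9^i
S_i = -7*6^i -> [-7, -42, -252, -1512, -9072]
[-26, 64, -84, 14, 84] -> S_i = Random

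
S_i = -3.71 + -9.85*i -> [-3.71, -13.56, -23.41, -33.26, -43.11]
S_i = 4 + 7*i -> [4, 11, 18, 25, 32]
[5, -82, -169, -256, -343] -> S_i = 5 + -87*i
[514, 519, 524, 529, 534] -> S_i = 514 + 5*i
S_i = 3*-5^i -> [3, -15, 75, -375, 1875]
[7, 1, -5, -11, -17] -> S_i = 7 + -6*i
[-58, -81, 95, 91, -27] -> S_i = Random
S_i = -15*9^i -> [-15, -135, -1215, -10935, -98415]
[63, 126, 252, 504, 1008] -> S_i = 63*2^i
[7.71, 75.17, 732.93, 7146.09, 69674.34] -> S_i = 7.71*9.75^i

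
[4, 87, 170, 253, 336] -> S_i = 4 + 83*i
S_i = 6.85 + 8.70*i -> [6.85, 15.55, 24.25, 32.95, 41.65]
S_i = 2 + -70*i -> [2, -68, -138, -208, -278]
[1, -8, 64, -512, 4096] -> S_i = 1*-8^i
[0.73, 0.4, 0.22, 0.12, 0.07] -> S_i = 0.73*0.55^i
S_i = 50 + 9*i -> [50, 59, 68, 77, 86]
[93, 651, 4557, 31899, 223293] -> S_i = 93*7^i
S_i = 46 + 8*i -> [46, 54, 62, 70, 78]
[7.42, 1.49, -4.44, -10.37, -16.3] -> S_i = 7.42 + -5.93*i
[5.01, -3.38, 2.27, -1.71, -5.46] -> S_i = Random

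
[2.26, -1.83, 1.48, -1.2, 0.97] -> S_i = 2.26*(-0.81)^i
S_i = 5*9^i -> [5, 45, 405, 3645, 32805]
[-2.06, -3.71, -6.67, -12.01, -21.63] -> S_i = -2.06*1.80^i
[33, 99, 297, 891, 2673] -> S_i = 33*3^i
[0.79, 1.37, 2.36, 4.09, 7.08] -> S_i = 0.79*1.73^i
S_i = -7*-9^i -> [-7, 63, -567, 5103, -45927]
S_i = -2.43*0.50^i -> [-2.43, -1.22, -0.61, -0.3, -0.15]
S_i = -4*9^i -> [-4, -36, -324, -2916, -26244]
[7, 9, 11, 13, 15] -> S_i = 7 + 2*i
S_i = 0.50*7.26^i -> [0.5, 3.63, 26.35, 191.33, 1389.05]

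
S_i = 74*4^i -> [74, 296, 1184, 4736, 18944]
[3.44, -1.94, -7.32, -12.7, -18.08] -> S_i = 3.44 + -5.38*i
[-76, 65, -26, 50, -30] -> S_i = Random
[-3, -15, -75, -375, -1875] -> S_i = -3*5^i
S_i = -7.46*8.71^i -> [-7.46, -64.98, -565.95, -4929.39, -42935.0]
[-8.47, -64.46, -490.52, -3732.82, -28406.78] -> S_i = -8.47*7.61^i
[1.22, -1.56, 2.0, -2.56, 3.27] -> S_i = 1.22*(-1.28)^i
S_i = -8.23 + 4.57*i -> [-8.23, -3.66, 0.91, 5.48, 10.05]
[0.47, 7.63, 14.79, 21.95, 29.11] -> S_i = 0.47 + 7.16*i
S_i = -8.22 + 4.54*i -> [-8.22, -3.68, 0.86, 5.4, 9.94]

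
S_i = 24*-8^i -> [24, -192, 1536, -12288, 98304]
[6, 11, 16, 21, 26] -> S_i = 6 + 5*i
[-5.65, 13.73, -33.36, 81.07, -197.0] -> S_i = -5.65*(-2.43)^i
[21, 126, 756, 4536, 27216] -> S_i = 21*6^i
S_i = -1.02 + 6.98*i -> [-1.02, 5.96, 12.94, 19.92, 26.9]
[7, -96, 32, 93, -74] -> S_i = Random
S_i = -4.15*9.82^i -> [-4.15, -40.75, -400.19, -3929.91, -38591.71]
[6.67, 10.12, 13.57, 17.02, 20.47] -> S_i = 6.67 + 3.45*i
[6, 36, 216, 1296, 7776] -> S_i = 6*6^i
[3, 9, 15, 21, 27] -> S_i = 3 + 6*i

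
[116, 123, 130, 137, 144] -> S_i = 116 + 7*i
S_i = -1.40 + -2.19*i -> [-1.4, -3.59, -5.78, -7.97, -10.16]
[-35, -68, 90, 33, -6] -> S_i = Random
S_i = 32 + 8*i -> [32, 40, 48, 56, 64]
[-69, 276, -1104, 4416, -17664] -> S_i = -69*-4^i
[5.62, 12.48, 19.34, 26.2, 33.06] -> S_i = 5.62 + 6.86*i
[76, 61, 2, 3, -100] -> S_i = Random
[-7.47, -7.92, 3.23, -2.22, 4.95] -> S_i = Random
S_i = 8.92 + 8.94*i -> [8.92, 17.86, 26.8, 35.74, 44.68]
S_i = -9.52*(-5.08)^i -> [-9.52, 48.36, -245.68, 1248.04, -6340.04]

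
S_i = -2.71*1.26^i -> [-2.71, -3.41, -4.3, -5.42, -6.83]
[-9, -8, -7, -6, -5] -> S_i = -9 + 1*i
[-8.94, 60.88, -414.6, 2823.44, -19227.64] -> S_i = -8.94*(-6.81)^i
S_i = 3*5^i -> [3, 15, 75, 375, 1875]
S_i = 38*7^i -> [38, 266, 1862, 13034, 91238]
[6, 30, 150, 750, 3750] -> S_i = 6*5^i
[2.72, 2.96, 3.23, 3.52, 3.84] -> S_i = 2.72*1.09^i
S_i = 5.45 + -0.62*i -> [5.45, 4.83, 4.21, 3.59, 2.97]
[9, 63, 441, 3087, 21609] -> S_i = 9*7^i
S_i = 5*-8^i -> [5, -40, 320, -2560, 20480]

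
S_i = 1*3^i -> [1, 3, 9, 27, 81]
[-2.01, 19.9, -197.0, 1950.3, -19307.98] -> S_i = -2.01*(-9.90)^i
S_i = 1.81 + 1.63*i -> [1.81, 3.44, 5.07, 6.7, 8.33]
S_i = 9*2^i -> [9, 18, 36, 72, 144]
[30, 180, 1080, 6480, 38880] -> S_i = 30*6^i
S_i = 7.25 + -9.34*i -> [7.25, -2.09, -11.43, -20.77, -30.11]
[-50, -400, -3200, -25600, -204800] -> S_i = -50*8^i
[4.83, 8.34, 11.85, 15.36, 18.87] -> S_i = 4.83 + 3.51*i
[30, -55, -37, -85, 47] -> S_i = Random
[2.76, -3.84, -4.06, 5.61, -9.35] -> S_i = Random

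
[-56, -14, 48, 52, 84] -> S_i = Random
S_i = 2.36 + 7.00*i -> [2.36, 9.36, 16.36, 23.36, 30.36]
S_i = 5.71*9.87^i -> [5.71, 56.36, 556.25, 5490.19, 54188.2]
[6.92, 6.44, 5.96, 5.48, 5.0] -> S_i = 6.92 + -0.48*i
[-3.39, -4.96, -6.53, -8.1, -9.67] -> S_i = -3.39 + -1.57*i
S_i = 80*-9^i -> [80, -720, 6480, -58320, 524880]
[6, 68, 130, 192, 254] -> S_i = 6 + 62*i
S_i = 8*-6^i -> [8, -48, 288, -1728, 10368]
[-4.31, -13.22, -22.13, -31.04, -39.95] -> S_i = -4.31 + -8.91*i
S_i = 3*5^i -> [3, 15, 75, 375, 1875]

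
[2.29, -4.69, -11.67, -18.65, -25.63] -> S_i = 2.29 + -6.98*i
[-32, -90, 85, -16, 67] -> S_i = Random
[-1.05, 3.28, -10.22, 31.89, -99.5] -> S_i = -1.05*(-3.12)^i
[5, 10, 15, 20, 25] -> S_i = 5 + 5*i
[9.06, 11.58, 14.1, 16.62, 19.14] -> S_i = 9.06 + 2.52*i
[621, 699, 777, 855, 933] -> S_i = 621 + 78*i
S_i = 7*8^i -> [7, 56, 448, 3584, 28672]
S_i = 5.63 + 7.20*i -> [5.63, 12.83, 20.03, 27.23, 34.43]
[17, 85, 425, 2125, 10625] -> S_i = 17*5^i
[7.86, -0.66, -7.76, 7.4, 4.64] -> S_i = Random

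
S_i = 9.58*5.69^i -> [9.58, 54.51, 310.16, 1764.83, 10041.87]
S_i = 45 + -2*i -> [45, 43, 41, 39, 37]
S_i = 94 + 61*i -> [94, 155, 216, 277, 338]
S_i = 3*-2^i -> [3, -6, 12, -24, 48]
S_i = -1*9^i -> [-1, -9, -81, -729, -6561]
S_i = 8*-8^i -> [8, -64, 512, -4096, 32768]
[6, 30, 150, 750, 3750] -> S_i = 6*5^i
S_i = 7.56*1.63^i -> [7.56, 12.32, 20.09, 32.74, 53.37]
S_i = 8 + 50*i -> [8, 58, 108, 158, 208]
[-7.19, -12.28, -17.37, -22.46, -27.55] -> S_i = -7.19 + -5.09*i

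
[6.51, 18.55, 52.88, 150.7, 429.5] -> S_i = 6.51*2.85^i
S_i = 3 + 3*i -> [3, 6, 9, 12, 15]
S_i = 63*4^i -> [63, 252, 1008, 4032, 16128]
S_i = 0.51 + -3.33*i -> [0.51, -2.82, -6.15, -9.48, -12.81]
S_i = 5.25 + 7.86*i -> [5.25, 13.11, 20.97, 28.83, 36.69]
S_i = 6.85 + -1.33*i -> [6.85, 5.52, 4.19, 2.86, 1.53]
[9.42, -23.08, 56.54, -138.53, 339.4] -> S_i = 9.42*(-2.45)^i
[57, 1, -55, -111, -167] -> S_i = 57 + -56*i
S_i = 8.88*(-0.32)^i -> [8.88, -2.84, 0.91, -0.29, 0.09]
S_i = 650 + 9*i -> [650, 659, 668, 677, 686]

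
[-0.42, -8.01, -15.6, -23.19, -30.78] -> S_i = -0.42 + -7.59*i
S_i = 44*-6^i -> [44, -264, 1584, -9504, 57024]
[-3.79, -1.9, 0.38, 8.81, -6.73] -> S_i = Random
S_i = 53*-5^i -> [53, -265, 1325, -6625, 33125]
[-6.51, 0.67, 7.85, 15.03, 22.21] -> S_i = -6.51 + 7.18*i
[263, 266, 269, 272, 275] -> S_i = 263 + 3*i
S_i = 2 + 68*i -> [2, 70, 138, 206, 274]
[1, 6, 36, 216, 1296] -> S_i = 1*6^i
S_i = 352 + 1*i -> [352, 353, 354, 355, 356]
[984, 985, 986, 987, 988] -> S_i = 984 + 1*i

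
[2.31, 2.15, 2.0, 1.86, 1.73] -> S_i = 2.31*0.93^i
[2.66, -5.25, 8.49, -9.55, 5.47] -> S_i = Random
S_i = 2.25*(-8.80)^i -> [2.25, -19.8, 174.24, -1533.31, 13493.15]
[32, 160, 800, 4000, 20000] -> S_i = 32*5^i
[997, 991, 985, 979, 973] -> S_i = 997 + -6*i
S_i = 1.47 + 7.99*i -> [1.47, 9.46, 17.45, 25.44, 33.43]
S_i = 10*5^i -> [10, 50, 250, 1250, 6250]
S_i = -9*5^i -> [-9, -45, -225, -1125, -5625]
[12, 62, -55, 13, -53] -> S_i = Random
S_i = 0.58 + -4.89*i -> [0.58, -4.31, -9.2, -14.09, -18.98]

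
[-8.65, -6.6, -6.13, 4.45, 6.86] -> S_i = Random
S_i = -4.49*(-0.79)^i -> [-4.49, 3.55, -2.8, 2.21, -1.75]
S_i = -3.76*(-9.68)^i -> [-3.76, 36.4, -352.32, 3410.47, -33013.33]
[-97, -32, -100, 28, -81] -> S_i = Random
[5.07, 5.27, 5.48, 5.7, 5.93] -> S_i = 5.07*1.04^i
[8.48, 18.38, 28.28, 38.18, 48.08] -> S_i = 8.48 + 9.90*i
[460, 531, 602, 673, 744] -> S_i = 460 + 71*i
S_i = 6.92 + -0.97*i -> [6.92, 5.95, 4.98, 4.01, 3.04]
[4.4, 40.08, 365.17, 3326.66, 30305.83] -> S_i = 4.40*9.11^i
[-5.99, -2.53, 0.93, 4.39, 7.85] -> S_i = -5.99 + 3.46*i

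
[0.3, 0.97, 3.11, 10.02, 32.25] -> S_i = 0.30*3.22^i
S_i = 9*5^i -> [9, 45, 225, 1125, 5625]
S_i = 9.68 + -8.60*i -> [9.68, 1.08, -7.52, -16.12, -24.72]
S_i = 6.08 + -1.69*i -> [6.08, 4.39, 2.7, 1.01, -0.68]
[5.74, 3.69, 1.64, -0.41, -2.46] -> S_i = 5.74 + -2.05*i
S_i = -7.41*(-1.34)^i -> [-7.41, 9.93, -13.31, 17.83, -23.89]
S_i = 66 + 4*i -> [66, 70, 74, 78, 82]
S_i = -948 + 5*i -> [-948, -943, -938, -933, -928]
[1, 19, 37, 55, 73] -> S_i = 1 + 18*i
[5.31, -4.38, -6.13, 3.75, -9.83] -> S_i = Random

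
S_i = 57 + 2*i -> [57, 59, 61, 63, 65]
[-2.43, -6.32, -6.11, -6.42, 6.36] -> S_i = Random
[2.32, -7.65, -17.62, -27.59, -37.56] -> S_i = 2.32 + -9.97*i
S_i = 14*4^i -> [14, 56, 224, 896, 3584]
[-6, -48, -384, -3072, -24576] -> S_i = -6*8^i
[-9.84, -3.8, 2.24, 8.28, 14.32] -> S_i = -9.84 + 6.04*i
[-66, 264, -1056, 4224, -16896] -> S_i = -66*-4^i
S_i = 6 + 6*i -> [6, 12, 18, 24, 30]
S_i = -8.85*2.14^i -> [-8.85, -18.94, -40.53, -86.73, -185.61]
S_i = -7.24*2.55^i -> [-7.24, -18.46, -47.08, -120.05, -306.13]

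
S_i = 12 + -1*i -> [12, 11, 10, 9, 8]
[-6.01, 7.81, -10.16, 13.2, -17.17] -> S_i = -6.01*(-1.30)^i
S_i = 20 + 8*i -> [20, 28, 36, 44, 52]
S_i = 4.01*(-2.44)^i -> [4.01, -9.78, 23.87, -58.25, 142.14]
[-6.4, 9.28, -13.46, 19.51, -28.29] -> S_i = -6.40*(-1.45)^i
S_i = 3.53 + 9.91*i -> [3.53, 13.44, 23.35, 33.26, 43.17]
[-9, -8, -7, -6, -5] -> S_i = -9 + 1*i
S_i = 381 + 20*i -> [381, 401, 421, 441, 461]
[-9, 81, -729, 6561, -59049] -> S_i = -9*-9^i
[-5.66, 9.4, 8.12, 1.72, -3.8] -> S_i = Random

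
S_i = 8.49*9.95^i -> [8.49, 84.48, 840.53, 8363.29, 83214.69]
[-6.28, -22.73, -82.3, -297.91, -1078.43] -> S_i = -6.28*3.62^i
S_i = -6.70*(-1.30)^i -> [-6.7, 8.71, -11.32, 14.72, -19.14]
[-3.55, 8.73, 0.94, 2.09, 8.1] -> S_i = Random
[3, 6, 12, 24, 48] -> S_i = 3*2^i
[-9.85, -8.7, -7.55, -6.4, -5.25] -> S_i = -9.85 + 1.15*i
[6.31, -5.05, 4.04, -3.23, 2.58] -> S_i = 6.31*(-0.80)^i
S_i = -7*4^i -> [-7, -28, -112, -448, -1792]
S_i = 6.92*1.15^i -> [6.92, 7.96, 9.15, 10.52, 12.1]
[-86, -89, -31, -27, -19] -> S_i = Random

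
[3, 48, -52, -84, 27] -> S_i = Random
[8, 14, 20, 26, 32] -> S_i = 8 + 6*i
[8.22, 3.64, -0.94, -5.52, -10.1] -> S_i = 8.22 + -4.58*i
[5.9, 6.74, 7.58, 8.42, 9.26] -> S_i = 5.90 + 0.84*i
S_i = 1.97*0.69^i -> [1.97, 1.36, 0.94, 0.65, 0.45]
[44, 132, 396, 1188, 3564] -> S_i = 44*3^i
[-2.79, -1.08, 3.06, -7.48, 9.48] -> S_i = Random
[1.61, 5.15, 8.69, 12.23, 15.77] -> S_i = 1.61 + 3.54*i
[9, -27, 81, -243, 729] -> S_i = 9*-3^i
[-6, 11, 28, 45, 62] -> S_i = -6 + 17*i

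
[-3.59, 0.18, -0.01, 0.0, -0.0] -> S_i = -3.59*(-0.05)^i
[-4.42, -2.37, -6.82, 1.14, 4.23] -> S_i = Random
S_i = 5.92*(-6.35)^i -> [5.92, -37.59, 238.71, -1515.8, 9625.35]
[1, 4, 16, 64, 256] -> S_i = 1*4^i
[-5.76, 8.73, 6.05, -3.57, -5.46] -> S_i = Random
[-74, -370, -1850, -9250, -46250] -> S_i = -74*5^i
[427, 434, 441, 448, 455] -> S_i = 427 + 7*i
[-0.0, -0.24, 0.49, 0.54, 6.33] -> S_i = Random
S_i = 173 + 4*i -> [173, 177, 181, 185, 189]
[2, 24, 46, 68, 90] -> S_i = 2 + 22*i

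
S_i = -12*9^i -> [-12, -108, -972, -8748, -78732]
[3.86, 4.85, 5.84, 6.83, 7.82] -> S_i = 3.86 + 0.99*i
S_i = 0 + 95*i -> [0, 95, 190, 285, 380]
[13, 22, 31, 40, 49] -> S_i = 13 + 9*i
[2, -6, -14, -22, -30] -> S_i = 2 + -8*i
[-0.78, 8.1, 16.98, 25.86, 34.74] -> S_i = -0.78 + 8.88*i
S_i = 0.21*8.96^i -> [0.21, 1.88, 16.86, 151.06, 1353.48]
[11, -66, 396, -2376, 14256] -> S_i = 11*-6^i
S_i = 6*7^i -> [6, 42, 294, 2058, 14406]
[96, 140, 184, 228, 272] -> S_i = 96 + 44*i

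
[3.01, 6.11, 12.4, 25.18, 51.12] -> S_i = 3.01*2.03^i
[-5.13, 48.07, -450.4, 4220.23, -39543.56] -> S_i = -5.13*(-9.37)^i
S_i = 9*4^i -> [9, 36, 144, 576, 2304]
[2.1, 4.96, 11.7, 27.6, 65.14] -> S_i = 2.10*2.36^i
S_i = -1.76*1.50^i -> [-1.76, -2.64, -3.96, -5.94, -8.91]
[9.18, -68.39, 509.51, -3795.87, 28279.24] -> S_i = 9.18*(-7.45)^i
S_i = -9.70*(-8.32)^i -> [-9.7, 80.7, -671.46, 5586.52, -46479.88]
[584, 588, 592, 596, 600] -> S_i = 584 + 4*i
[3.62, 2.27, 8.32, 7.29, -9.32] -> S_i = Random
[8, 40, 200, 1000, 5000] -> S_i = 8*5^i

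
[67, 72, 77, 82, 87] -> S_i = 67 + 5*i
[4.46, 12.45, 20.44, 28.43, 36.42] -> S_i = 4.46 + 7.99*i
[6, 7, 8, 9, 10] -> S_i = 6 + 1*i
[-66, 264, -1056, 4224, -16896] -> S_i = -66*-4^i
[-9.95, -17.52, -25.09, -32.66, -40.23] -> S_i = -9.95 + -7.57*i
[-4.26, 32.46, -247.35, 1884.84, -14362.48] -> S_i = -4.26*(-7.62)^i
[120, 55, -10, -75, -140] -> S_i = 120 + -65*i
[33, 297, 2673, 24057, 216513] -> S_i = 33*9^i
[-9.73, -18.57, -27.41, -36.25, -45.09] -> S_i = -9.73 + -8.84*i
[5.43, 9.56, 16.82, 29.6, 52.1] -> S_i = 5.43*1.76^i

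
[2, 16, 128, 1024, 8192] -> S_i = 2*8^i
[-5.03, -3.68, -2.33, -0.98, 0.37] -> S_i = -5.03 + 1.35*i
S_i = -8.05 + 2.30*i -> [-8.05, -5.75, -3.45, -1.15, 1.15]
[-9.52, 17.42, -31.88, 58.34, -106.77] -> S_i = -9.52*(-1.83)^i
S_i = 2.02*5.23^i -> [2.02, 10.56, 55.25, 288.97, 1511.33]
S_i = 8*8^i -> [8, 64, 512, 4096, 32768]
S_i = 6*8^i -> [6, 48, 384, 3072, 24576]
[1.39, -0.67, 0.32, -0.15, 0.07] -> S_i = 1.39*(-0.48)^i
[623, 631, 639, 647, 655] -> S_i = 623 + 8*i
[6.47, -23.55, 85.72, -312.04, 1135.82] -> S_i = 6.47*(-3.64)^i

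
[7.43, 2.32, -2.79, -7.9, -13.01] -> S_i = 7.43 + -5.11*i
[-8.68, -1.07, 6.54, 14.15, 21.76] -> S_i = -8.68 + 7.61*i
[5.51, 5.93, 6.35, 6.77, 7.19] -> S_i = 5.51 + 0.42*i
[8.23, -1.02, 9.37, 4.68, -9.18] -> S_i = Random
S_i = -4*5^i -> [-4, -20, -100, -500, -2500]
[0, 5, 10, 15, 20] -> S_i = 0 + 5*i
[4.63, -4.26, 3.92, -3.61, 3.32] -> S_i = 4.63*(-0.92)^i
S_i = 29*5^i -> [29, 145, 725, 3625, 18125]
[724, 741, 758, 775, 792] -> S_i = 724 + 17*i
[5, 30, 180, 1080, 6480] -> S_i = 5*6^i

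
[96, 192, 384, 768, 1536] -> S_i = 96*2^i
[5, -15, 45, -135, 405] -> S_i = 5*-3^i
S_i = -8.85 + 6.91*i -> [-8.85, -1.94, 4.97, 11.88, 18.79]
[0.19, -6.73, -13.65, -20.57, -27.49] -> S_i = 0.19 + -6.92*i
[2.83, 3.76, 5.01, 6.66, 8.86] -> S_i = 2.83*1.33^i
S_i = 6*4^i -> [6, 24, 96, 384, 1536]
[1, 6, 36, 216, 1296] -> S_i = 1*6^i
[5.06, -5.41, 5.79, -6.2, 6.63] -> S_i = 5.06*(-1.07)^i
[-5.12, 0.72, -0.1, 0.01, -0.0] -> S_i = -5.12*(-0.14)^i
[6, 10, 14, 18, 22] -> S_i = 6 + 4*i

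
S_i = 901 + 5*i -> [901, 906, 911, 916, 921]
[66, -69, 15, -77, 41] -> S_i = Random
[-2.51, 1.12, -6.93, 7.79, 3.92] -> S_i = Random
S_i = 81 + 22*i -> [81, 103, 125, 147, 169]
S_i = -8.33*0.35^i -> [-8.33, -2.92, -1.02, -0.36, -0.13]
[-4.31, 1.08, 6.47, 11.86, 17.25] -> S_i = -4.31 + 5.39*i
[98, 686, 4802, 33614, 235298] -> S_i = 98*7^i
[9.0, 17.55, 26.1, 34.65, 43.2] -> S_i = 9.00 + 8.55*i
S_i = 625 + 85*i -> [625, 710, 795, 880, 965]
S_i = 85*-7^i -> [85, -595, 4165, -29155, 204085]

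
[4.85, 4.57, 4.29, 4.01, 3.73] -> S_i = 4.85 + -0.28*i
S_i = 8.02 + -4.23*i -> [8.02, 3.79, -0.44, -4.67, -8.9]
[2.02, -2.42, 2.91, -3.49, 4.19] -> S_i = 2.02*(-1.20)^i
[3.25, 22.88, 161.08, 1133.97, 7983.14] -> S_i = 3.25*7.04^i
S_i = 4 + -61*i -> [4, -57, -118, -179, -240]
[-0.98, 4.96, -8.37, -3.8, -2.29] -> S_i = Random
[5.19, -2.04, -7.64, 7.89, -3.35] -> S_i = Random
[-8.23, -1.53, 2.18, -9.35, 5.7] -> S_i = Random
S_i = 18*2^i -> [18, 36, 72, 144, 288]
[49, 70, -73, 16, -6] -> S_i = Random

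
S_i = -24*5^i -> [-24, -120, -600, -3000, -15000]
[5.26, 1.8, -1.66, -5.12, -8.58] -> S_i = 5.26 + -3.46*i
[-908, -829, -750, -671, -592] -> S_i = -908 + 79*i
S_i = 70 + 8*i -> [70, 78, 86, 94, 102]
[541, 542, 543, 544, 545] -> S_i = 541 + 1*i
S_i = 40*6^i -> [40, 240, 1440, 8640, 51840]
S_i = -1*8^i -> [-1, -8, -64, -512, -4096]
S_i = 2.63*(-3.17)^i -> [2.63, -8.34, 26.43, -83.78, 265.58]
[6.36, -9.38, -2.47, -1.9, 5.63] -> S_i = Random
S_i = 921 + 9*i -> [921, 930, 939, 948, 957]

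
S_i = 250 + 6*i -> [250, 256, 262, 268, 274]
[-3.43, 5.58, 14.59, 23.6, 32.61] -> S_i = -3.43 + 9.01*i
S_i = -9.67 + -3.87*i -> [-9.67, -13.54, -17.41, -21.28, -25.15]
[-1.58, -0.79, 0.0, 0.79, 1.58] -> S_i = -1.58 + 0.79*i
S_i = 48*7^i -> [48, 336, 2352, 16464, 115248]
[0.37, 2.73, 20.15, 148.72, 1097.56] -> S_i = 0.37*7.38^i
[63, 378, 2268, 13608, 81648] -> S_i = 63*6^i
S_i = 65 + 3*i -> [65, 68, 71, 74, 77]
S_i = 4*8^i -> [4, 32, 256, 2048, 16384]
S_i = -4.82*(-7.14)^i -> [-4.82, 34.41, -245.72, 1754.45, -12526.79]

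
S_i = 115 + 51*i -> [115, 166, 217, 268, 319]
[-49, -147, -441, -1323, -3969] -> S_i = -49*3^i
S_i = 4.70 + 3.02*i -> [4.7, 7.72, 10.74, 13.76, 16.78]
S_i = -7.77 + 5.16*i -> [-7.77, -2.61, 2.55, 7.71, 12.87]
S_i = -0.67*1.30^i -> [-0.67, -0.87, -1.13, -1.47, -1.91]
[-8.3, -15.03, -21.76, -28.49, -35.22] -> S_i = -8.30 + -6.73*i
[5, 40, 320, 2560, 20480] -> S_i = 5*8^i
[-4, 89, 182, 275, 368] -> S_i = -4 + 93*i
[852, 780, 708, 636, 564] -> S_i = 852 + -72*i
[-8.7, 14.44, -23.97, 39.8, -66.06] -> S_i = -8.70*(-1.66)^i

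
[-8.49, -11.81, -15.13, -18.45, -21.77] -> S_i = -8.49 + -3.32*i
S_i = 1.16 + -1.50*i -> [1.16, -0.34, -1.84, -3.34, -4.84]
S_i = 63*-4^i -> [63, -252, 1008, -4032, 16128]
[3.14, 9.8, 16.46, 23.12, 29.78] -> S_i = 3.14 + 6.66*i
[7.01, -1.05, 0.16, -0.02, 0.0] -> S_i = 7.01*(-0.15)^i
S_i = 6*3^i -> [6, 18, 54, 162, 486]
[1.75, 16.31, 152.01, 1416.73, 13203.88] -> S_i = 1.75*9.32^i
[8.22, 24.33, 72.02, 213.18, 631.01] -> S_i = 8.22*2.96^i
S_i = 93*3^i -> [93, 279, 837, 2511, 7533]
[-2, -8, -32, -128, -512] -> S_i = -2*4^i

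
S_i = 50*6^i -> [50, 300, 1800, 10800, 64800]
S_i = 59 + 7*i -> [59, 66, 73, 80, 87]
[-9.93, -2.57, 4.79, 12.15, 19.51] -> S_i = -9.93 + 7.36*i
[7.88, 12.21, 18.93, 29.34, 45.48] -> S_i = 7.88*1.55^i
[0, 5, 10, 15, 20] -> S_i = 0 + 5*i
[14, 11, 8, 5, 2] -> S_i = 14 + -3*i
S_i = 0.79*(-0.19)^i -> [0.79, -0.15, 0.03, -0.01, 0.0]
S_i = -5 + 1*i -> [-5, -4, -3, -2, -1]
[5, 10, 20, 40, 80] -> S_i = 5*2^i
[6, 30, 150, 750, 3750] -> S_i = 6*5^i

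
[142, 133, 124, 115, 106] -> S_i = 142 + -9*i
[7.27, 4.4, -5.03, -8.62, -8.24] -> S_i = Random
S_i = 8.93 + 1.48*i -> [8.93, 10.41, 11.89, 13.37, 14.85]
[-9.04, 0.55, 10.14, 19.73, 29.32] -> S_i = -9.04 + 9.59*i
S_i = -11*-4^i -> [-11, 44, -176, 704, -2816]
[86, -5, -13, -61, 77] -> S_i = Random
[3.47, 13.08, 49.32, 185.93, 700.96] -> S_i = 3.47*3.77^i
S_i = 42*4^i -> [42, 168, 672, 2688, 10752]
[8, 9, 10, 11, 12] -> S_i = 8 + 1*i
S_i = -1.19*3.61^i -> [-1.19, -4.3, -15.51, -55.98, -202.1]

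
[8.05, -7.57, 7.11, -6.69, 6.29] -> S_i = 8.05*(-0.94)^i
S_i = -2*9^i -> [-2, -18, -162, -1458, -13122]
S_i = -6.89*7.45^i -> [-6.89, -51.33, -382.41, -2848.97, -21224.83]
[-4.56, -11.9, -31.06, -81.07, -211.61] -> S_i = -4.56*2.61^i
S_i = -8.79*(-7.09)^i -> [-8.79, 62.32, -441.86, 3132.76, -22211.29]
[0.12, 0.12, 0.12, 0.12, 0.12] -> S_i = 0.12*1.00^i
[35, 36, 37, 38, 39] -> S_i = 35 + 1*i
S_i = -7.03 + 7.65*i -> [-7.03, 0.62, 8.27, 15.92, 23.57]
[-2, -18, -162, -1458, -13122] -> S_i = -2*9^i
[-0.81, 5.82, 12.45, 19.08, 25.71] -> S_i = -0.81 + 6.63*i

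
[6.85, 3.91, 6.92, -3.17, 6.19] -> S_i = Random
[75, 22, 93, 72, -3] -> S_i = Random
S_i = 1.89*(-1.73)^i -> [1.89, -3.27, 5.66, -9.79, 16.93]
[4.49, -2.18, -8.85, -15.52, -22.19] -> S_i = 4.49 + -6.67*i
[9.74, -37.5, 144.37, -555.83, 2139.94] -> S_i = 9.74*(-3.85)^i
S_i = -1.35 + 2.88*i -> [-1.35, 1.53, 4.41, 7.29, 10.17]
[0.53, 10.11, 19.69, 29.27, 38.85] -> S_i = 0.53 + 9.58*i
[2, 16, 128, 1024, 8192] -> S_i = 2*8^i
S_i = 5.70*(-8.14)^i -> [5.7, -46.4, 377.68, -3074.31, 25024.91]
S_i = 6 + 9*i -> [6, 15, 24, 33, 42]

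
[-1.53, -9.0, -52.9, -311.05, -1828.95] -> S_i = -1.53*5.88^i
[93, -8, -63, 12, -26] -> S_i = Random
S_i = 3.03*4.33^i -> [3.03, 13.12, 56.81, 245.98, 1065.11]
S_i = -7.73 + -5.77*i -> [-7.73, -13.5, -19.27, -25.04, -30.81]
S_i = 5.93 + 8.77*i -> [5.93, 14.7, 23.47, 32.24, 41.01]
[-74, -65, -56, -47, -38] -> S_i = -74 + 9*i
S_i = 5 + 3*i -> [5, 8, 11, 14, 17]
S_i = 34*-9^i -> [34, -306, 2754, -24786, 223074]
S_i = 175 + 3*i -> [175, 178, 181, 184, 187]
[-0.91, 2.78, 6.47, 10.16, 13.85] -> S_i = -0.91 + 3.69*i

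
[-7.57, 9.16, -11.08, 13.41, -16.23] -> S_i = -7.57*(-1.21)^i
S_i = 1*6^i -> [1, 6, 36, 216, 1296]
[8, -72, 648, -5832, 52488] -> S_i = 8*-9^i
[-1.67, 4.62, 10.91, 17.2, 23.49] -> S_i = -1.67 + 6.29*i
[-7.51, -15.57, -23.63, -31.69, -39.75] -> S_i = -7.51 + -8.06*i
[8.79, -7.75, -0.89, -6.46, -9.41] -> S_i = Random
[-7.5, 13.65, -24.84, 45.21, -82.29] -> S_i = -7.50*(-1.82)^i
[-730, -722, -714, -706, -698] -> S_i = -730 + 8*i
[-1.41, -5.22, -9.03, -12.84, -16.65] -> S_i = -1.41 + -3.81*i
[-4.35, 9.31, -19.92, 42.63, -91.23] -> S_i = -4.35*(-2.14)^i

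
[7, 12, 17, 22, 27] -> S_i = 7 + 5*i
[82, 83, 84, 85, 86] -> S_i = 82 + 1*i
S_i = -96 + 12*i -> [-96, -84, -72, -60, -48]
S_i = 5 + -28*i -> [5, -23, -51, -79, -107]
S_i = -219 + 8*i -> [-219, -211, -203, -195, -187]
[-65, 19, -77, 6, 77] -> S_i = Random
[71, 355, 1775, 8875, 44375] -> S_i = 71*5^i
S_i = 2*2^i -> [2, 4, 8, 16, 32]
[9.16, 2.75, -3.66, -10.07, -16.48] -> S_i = 9.16 + -6.41*i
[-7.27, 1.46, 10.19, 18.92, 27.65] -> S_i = -7.27 + 8.73*i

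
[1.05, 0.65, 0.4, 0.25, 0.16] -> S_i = 1.05*0.62^i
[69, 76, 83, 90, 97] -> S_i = 69 + 7*i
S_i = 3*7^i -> [3, 21, 147, 1029, 7203]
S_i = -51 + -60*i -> [-51, -111, -171, -231, -291]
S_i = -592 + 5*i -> [-592, -587, -582, -577, -572]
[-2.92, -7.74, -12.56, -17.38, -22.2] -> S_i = -2.92 + -4.82*i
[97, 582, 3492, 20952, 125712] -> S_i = 97*6^i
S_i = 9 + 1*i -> [9, 10, 11, 12, 13]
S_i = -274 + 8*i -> [-274, -266, -258, -250, -242]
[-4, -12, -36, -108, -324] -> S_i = -4*3^i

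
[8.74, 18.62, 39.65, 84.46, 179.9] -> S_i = 8.74*2.13^i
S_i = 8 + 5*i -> [8, 13, 18, 23, 28]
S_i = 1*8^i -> [1, 8, 64, 512, 4096]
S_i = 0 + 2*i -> [0, 2, 4, 6, 8]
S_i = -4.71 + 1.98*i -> [-4.71, -2.73, -0.75, 1.23, 3.21]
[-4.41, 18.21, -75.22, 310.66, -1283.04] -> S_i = -4.41*(-4.13)^i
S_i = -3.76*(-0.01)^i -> [-3.76, 0.04, -0.0, 0.0, -0.0]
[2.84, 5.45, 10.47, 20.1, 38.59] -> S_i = 2.84*1.92^i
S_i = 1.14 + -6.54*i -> [1.14, -5.4, -11.94, -18.48, -25.02]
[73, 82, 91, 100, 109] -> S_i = 73 + 9*i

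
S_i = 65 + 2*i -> [65, 67, 69, 71, 73]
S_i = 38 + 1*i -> [38, 39, 40, 41, 42]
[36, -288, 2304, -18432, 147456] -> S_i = 36*-8^i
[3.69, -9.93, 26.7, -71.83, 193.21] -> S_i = 3.69*(-2.69)^i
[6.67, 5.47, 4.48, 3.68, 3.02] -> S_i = 6.67*0.82^i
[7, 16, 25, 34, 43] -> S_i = 7 + 9*i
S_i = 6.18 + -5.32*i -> [6.18, 0.86, -4.46, -9.78, -15.1]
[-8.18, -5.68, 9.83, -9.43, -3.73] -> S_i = Random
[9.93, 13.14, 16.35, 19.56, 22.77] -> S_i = 9.93 + 3.21*i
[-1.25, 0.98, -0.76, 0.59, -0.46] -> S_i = -1.25*(-0.78)^i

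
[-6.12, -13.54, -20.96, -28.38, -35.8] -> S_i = -6.12 + -7.42*i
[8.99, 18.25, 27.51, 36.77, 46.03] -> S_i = 8.99 + 9.26*i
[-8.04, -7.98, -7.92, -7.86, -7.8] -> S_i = -8.04 + 0.06*i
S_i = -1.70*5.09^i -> [-1.7, -8.65, -44.04, -224.18, -1141.09]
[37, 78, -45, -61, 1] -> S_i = Random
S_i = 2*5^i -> [2, 10, 50, 250, 1250]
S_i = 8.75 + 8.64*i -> [8.75, 17.39, 26.03, 34.67, 43.31]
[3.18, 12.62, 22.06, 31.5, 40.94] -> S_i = 3.18 + 9.44*i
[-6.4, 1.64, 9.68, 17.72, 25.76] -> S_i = -6.40 + 8.04*i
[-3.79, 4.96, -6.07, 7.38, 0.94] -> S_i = Random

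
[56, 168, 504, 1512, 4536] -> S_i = 56*3^i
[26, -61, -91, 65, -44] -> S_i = Random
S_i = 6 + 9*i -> [6, 15, 24, 33, 42]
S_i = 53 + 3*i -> [53, 56, 59, 62, 65]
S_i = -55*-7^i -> [-55, 385, -2695, 18865, -132055]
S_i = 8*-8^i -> [8, -64, 512, -4096, 32768]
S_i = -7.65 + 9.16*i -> [-7.65, 1.51, 10.67, 19.83, 28.99]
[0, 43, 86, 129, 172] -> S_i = 0 + 43*i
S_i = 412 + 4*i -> [412, 416, 420, 424, 428]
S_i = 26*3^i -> [26, 78, 234, 702, 2106]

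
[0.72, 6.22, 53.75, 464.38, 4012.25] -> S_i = 0.72*8.64^i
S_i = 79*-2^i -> [79, -158, 316, -632, 1264]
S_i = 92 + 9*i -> [92, 101, 110, 119, 128]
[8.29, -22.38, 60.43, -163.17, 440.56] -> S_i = 8.29*(-2.70)^i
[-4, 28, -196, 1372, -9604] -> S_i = -4*-7^i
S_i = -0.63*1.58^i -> [-0.63, -1.0, -1.57, -2.48, -3.93]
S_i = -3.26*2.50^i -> [-3.26, -8.15, -20.38, -50.94, -127.34]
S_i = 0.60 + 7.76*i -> [0.6, 8.36, 16.12, 23.88, 31.64]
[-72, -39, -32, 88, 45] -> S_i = Random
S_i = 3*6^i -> [3, 18, 108, 648, 3888]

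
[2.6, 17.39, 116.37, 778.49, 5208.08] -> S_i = 2.60*6.69^i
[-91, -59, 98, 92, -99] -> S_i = Random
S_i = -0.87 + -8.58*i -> [-0.87, -9.45, -18.03, -26.61, -35.19]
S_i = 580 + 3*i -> [580, 583, 586, 589, 592]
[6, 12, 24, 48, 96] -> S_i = 6*2^i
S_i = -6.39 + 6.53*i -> [-6.39, 0.14, 6.67, 13.2, 19.73]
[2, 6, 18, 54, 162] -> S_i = 2*3^i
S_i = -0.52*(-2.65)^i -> [-0.52, 1.38, -3.65, 9.68, -25.64]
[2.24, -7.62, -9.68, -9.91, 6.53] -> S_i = Random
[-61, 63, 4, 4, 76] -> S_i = Random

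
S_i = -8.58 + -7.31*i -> [-8.58, -15.89, -23.2, -30.51, -37.82]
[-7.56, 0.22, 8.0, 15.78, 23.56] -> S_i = -7.56 + 7.78*i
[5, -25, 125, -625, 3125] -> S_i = 5*-5^i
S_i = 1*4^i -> [1, 4, 16, 64, 256]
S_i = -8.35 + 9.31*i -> [-8.35, 0.96, 10.27, 19.58, 28.89]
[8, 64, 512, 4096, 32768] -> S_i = 8*8^i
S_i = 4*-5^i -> [4, -20, 100, -500, 2500]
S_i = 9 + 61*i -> [9, 70, 131, 192, 253]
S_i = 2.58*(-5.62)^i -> [2.58, -14.5, 81.49, -457.96, 2573.74]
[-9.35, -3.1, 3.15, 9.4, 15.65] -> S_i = -9.35 + 6.25*i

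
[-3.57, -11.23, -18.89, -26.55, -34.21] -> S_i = -3.57 + -7.66*i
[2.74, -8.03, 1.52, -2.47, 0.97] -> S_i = Random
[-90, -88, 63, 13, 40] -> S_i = Random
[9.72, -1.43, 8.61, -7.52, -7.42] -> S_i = Random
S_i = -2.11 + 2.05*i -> [-2.11, -0.06, 1.99, 4.04, 6.09]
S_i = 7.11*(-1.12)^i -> [7.11, -7.96, 8.92, -9.99, 11.19]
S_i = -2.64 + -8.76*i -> [-2.64, -11.4, -20.16, -28.92, -37.68]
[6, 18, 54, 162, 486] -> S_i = 6*3^i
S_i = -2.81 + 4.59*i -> [-2.81, 1.78, 6.37, 10.96, 15.55]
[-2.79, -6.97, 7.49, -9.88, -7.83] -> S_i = Random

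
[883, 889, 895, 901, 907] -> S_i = 883 + 6*i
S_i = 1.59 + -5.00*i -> [1.59, -3.41, -8.41, -13.41, -18.41]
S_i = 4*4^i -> [4, 16, 64, 256, 1024]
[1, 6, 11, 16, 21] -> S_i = 1 + 5*i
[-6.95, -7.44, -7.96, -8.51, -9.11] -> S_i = -6.95*1.07^i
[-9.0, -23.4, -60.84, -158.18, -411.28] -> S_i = -9.00*2.60^i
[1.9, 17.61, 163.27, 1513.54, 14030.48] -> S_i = 1.90*9.27^i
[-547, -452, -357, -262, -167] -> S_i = -547 + 95*i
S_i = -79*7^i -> [-79, -553, -3871, -27097, -189679]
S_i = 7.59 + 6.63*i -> [7.59, 14.22, 20.85, 27.48, 34.11]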